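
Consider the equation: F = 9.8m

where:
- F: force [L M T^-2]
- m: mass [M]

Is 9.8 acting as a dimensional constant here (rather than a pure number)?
Yes

F has dimensions [L M T^-2], while m alone has dimensions [M]. For the equation to balance, the factor 9.8 must carry dimensions [L T^-2] — it is a dimensional constant (a numerical value of a physical quantity with its units suppressed), not a pure number.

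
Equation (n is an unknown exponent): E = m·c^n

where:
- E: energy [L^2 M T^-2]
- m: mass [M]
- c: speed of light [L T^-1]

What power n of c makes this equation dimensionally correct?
n = 2

E has dimensions [L^2 M T^-2]; c has dimensions [L T^-1].
The rest of the RHS has dimensions [M], so c^n must supply [L^2 T^-2].
With n = 2: m·c^2 has dimensions [L^2 M T^-2], matching the LHS ✓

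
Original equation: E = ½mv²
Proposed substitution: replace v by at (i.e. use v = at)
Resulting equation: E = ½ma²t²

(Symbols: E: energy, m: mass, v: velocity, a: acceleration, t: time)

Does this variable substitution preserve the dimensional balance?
Yes

[v] = [L T^-1] and [at] = [L T^-1]. These match, so the substitution replaces a quantity by one of the same dimensions and the result E = ½ma²t² has LHS [L^2 M T^-2] vs RHS [L^2 M T^-2] — still consistent.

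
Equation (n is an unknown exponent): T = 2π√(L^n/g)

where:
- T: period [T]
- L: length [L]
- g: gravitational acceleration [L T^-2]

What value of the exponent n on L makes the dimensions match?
n = 1

T has dimensions [T]; L has dimensions [L].
With n = 1: 2π√(L^1/g) has dimensions [T], matching the LHS ✓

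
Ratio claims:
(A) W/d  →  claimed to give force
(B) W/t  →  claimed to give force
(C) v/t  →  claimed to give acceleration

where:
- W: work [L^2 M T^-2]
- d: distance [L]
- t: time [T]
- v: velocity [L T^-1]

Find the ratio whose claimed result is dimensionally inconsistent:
(B) W/t does not give force

(A) W/d: [L M T^-2] = force [L M T^-2] ✓
(B) W/t: [L^2 M T^-3] ≠ force [L M T^-2] ✗
(C) v/t: [L T^-2] = acceleration [L T^-2] ✓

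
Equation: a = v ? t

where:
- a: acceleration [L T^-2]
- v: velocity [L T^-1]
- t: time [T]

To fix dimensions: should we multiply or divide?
division (÷): a = v ÷ t

a [L T^-2]; v [L T^-1]; t [T].
v × t → [L] ✗
v ÷ t → [L T^-2] ✓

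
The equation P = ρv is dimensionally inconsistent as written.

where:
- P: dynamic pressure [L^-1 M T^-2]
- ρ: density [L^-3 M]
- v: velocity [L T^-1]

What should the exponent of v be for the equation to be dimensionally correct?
The exponent of v should be 2: P = ρv^2

The LHS P has dimensions [L^-1 M T^-2]; v has dimensions [L T^-1].
As written, the RHS ρv (exponent 1 on v) has dimensions [L^-2 M T^-1], which does not match.
With exponent 2, the RHS ρv^2 has dimensions [L^-1 M T^-2], matching the LHS.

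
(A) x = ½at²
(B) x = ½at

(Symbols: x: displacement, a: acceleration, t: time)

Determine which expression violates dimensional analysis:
(B)

(A) x = ½at²: LHS [L], RHS [L] ✓
(B) x = ½at: LHS [L], RHS [L T^-1] ✗

Expression (B) x = ½at is dimensionally incorrect.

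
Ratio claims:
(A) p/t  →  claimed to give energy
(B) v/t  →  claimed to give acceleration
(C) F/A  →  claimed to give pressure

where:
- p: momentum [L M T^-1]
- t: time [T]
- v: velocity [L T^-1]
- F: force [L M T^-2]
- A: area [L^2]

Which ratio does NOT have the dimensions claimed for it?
(A) p/t does not give energy

(A) p/t: [L M T^-2] ≠ energy [L^2 M T^-2] ✗
(B) v/t: [L T^-2] = acceleration [L T^-2] ✓
(C) F/A: [L^-1 M T^-2] = pressure [L^-1 M T^-2] ✓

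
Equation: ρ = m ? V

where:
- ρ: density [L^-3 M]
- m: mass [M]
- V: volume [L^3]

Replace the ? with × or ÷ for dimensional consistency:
division (÷): ρ = m ÷ V

ρ [L^-3 M]; m [M]; V [L^3].
m × V → [L^3 M] ✗
m ÷ V → [L^-3 M] ✓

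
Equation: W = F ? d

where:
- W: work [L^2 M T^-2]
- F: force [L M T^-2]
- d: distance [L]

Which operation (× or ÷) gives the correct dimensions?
multiplication (×): W = F × d

W [L^2 M T^-2]; F [L M T^-2]; d [L].
F × d → [L^2 M T^-2] ✓
F ÷ d → [M T^-2] ✗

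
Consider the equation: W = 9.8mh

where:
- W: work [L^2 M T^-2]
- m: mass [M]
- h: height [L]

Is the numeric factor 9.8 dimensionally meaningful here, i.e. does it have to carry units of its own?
Yes

W has dimensions [L^2 M T^-2], while mh alone has dimensions [L M]. For the equation to balance, the factor 9.8 must carry dimensions [L T^-2] — it is a dimensional constant (a numerical value of a physical quantity with its units suppressed), not a pure number.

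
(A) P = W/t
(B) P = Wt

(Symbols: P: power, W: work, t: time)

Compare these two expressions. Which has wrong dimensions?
(B)

(A) P = W/t: LHS [L^2 M T^-3], RHS [L^2 M T^-3] ✓
(B) P = Wt: LHS [L^2 M T^-3], RHS [L^2 M T^-1] ✗

Expression (B) P = Wt is dimensionally incorrect.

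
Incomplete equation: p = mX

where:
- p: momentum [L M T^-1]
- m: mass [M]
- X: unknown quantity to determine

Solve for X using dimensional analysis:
X = v (velocity), dimensions [L T^-1]

p has dimensions [L M T^-1]; the rest of the RHS (m) has dimensions [M].
So X must have dimensions [L T^-1] — X = v (velocity).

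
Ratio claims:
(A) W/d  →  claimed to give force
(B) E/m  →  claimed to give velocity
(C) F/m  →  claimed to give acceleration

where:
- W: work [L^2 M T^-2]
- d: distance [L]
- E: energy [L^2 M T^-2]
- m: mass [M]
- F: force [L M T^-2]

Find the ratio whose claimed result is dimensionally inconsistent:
(B) E/m does not give velocity

(A) W/d: [L M T^-2] = force [L M T^-2] ✓
(B) E/m: [L^2 T^-2] ≠ velocity [L T^-1] ✗
(C) F/m: [L T^-2] = acceleration [L T^-2] ✓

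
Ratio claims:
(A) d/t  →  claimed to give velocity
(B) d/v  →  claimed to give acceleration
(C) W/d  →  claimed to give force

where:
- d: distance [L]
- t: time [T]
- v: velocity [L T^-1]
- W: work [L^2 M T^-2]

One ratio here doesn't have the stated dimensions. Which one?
(B) d/v does not give acceleration

(A) d/t: [L T^-1] = velocity [L T^-1] ✓
(B) d/v: [T] ≠ acceleration [L T^-2] ✗
(C) W/d: [L M T^-2] = force [L M T^-2] ✓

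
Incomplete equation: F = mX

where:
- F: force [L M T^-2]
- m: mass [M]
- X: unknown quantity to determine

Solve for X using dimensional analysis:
X = a (acceleration), dimensions [L T^-2]

F has dimensions [L M T^-2]; the rest of the RHS (m) has dimensions [M].
So X must have dimensions [L T^-2] — X = a (acceleration).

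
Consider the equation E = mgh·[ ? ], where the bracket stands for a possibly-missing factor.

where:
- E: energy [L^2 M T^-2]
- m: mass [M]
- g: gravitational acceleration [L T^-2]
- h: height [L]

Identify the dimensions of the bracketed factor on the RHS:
Nothing is missing — the bracketed factor must be dimensionless.

E has dimensions [L^2 M T^-2] and mgh already has dimensions [L^2 M T^-2], so E = mgh is dimensionally complete.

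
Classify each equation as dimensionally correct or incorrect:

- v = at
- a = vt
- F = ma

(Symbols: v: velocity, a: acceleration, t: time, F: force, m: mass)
Dimensionally correct: v = at, F = ma
Dimensionally incorrect: a = vt
Ordered (correct first, then incorrect): v = at, F = ma, a = vt

- v = at: LHS [L T^-1], RHS [L T^-1] → correct ✓
- a = vt: LHS [L T^-2], RHS [L] → incorrect ✗
- F = ma: LHS [L M T^-2], RHS [L M T^-2] → correct ✓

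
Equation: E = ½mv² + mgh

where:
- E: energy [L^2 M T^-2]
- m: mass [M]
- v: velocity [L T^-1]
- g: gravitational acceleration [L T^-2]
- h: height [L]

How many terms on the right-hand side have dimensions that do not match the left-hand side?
0

LHS E: [L^2 M T^-2]
- ½mv²: [L^2 M T^-2] ✓
- mgh: [L^2 M T^-2] ✓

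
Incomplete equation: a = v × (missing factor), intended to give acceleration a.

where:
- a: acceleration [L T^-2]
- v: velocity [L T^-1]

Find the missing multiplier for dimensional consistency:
1/t (inverse time), dimensions [T^-1]

a has dimensions [L T^-2] and v has dimensions [L T^-1].
The missing factor must have dimensions [L T^-2] / [L T^-1] = [T^-1], i.e. inverse time (1/t).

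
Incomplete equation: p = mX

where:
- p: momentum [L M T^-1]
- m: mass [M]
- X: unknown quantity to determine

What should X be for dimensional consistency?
X = v (velocity), dimensions [L T^-1]

p has dimensions [L M T^-1]; the rest of the RHS (m) has dimensions [M].
So X must have dimensions [L T^-1] — X = v (velocity).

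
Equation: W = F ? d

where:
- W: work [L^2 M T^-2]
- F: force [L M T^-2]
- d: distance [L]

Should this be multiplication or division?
multiplication (×): W = F × d

W [L^2 M T^-2]; F [L M T^-2]; d [L].
F × d → [L^2 M T^-2] ✓
F ÷ d → [M T^-2] ✗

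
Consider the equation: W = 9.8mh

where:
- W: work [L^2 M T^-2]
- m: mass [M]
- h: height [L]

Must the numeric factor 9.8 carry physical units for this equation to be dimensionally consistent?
Yes

W has dimensions [L^2 M T^-2], while mh alone has dimensions [L M]. For the equation to balance, the factor 9.8 must carry dimensions [L T^-2] — it is a dimensional constant (a numerical value of a physical quantity with its units suppressed), not a pure number.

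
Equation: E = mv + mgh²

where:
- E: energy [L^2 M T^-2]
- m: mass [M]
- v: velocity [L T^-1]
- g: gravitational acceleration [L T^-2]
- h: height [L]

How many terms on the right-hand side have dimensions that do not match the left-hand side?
2

LHS E: [L^2 M T^-2]
- mv: [L M T^-1] ✗
- mgh²: [L^3 M T^-2] ✗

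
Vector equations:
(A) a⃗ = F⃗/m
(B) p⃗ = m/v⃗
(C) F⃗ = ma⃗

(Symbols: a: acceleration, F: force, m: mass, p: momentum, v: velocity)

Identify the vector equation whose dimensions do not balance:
(B) p⃗ = m/v⃗

(A) a⃗ = F⃗/m: LHS [L T^-2], RHS [L T^-2] ✓ — force (vector) divided by mass (scalar)
(B) p⃗ = m/v⃗: LHS [L M T^-1], RHS [L^-1 M T] ✗ — momentum is mass times velocity; should be mv⃗ (and division by a vector is undefined)
(C) F⃗ = ma⃗: LHS [L M T^-2], RHS [L M T^-2] ✓ — Force and acceleration are vectors, mass is a scalar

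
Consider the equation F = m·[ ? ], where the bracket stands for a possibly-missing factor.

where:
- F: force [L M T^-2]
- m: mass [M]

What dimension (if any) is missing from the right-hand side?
[L T^-2] — acceleration (e.g. a)

F has dimensions [L M T^-2]; m has dimensions [M].
The bracketed factor must supply [L M T^-2] / [M] = [L T^-2].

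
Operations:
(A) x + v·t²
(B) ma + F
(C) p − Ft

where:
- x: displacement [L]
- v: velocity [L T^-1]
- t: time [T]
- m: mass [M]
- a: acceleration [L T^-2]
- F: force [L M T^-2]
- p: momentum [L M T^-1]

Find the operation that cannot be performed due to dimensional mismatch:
(A) x + v·t²

(A) x + v·t²: x [L] and v·t² [L T] — different dimensions cannot be added/subtracted ✗
(B) ma + F: ma [L M T^-2] and F [L M T^-2] — same dimensions ✓
(C) p − Ft: p [L M T^-1] and Ft [L M T^-1] — same dimensions ✓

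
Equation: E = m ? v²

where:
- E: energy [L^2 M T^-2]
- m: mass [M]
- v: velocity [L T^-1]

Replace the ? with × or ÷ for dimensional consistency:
multiplication (×): E = m × v²

E [L^2 M T^-2]; m [M]; v² [L^2 T^-2].
m × v² → [L^2 M T^-2] ✓
m ÷ v² → [L^-2 M T^2] ✗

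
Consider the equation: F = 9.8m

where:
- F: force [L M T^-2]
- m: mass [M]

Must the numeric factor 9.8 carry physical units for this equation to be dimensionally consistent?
Yes

F has dimensions [L M T^-2], while m alone has dimensions [M]. For the equation to balance, the factor 9.8 must carry dimensions [L T^-2] — it is a dimensional constant (a numerical value of a physical quantity with its units suppressed), not a pure number.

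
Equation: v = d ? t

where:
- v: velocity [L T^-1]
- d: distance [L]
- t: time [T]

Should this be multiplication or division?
division (÷): v = d ÷ t

v [L T^-1]; d [L]; t [T].
d × t → [L T] ✗
d ÷ t → [L T^-1] ✓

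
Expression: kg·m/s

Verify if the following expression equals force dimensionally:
No

The expression kg·m/s has dimensions [L M T^-1], but force has dimensions [L M T^-2].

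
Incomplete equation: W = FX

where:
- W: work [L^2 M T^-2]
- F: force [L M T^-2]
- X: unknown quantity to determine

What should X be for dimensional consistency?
X = d (distance), dimensions [L]

W has dimensions [L^2 M T^-2]; the rest of the RHS (F) has dimensions [L M T^-2].
So X must have dimensions [L] — X = d (distance).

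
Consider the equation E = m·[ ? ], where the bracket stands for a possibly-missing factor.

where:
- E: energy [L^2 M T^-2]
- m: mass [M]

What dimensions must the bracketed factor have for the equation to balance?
[L^2 T^-2] — velocity squared (e.g. v²)

E has dimensions [L^2 M T^-2]; m has dimensions [M].
The bracketed factor must supply [L^2 M T^-2] / [M] = [L^2 T^-2].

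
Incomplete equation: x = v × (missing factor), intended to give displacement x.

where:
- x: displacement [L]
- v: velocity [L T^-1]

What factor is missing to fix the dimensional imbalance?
t (time), dimensions [T]

x has dimensions [L] and v has dimensions [L T^-1].
The missing factor must have dimensions [L] / [L T^-1] = [T], i.e. time (t).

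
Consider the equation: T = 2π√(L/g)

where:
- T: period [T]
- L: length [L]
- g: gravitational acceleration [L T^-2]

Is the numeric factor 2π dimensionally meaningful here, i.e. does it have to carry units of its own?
No

T has dimensions [T] and √(L/g) already has dimensions [T], so the equation balances without 2π contributing any dimensions. 2π is a pure (dimensionless) number; changing or removing it would not affect dimensional consistency.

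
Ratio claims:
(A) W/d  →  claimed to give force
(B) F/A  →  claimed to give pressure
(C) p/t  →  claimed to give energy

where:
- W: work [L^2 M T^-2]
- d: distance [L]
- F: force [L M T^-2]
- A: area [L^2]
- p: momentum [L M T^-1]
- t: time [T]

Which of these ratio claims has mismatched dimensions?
(C) p/t does not give energy

(A) W/d: [L M T^-2] = force [L M T^-2] ✓
(B) F/A: [L^-1 M T^-2] = pressure [L^-1 M T^-2] ✓
(C) p/t: [L M T^-2] ≠ energy [L^2 M T^-2] ✗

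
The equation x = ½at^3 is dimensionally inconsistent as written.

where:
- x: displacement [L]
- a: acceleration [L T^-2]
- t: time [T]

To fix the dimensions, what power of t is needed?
The exponent of t should be 2: x = ½at^2

The LHS x has dimensions [L]; t has dimensions [T].
As written, the RHS ½at^3 (exponent 3 on t) has dimensions [L T], which does not match.
With exponent 2, the RHS ½at^2 has dimensions [L], matching the LHS.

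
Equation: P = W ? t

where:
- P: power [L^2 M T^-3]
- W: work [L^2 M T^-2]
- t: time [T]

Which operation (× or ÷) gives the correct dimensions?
division (÷): P = W ÷ t

P [L^2 M T^-3]; W [L^2 M T^-2]; t [T].
W × t → [L^2 M T^-1] ✗
W ÷ t → [L^2 M T^-3] ✓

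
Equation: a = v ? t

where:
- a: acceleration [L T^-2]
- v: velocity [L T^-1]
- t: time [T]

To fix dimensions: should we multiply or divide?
division (÷): a = v ÷ t

a [L T^-2]; v [L T^-1]; t [T].
v × t → [L] ✗
v ÷ t → [L T^-2] ✓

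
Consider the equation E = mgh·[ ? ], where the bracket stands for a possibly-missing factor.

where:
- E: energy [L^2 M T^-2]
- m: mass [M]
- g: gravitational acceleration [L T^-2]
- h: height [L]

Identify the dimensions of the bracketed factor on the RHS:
Nothing is missing — the bracketed factor must be dimensionless.

E has dimensions [L^2 M T^-2] and mgh already has dimensions [L^2 M T^-2], so E = mgh is dimensionally complete.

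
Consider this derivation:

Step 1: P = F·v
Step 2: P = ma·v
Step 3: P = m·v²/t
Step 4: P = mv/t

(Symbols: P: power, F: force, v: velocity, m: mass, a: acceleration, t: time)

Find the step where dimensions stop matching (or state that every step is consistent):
Step 4

Step 1: P = F·v → LHS [L^2 M T^-3], RHS [L^2 M T^-3] ✓
Step 2: P = ma·v → LHS [L^2 M T^-3], RHS [L^2 M T^-3] ✓
Step 3: P = m·v²/t → LHS [L^2 M T^-3], RHS [L^2 M T^-3] ✓
Step 4: P = mv/t → LHS [L^2 M T^-3], RHS [L M T^-2] ✗

The first dimensional inconsistency appears in step 4: P = mv/t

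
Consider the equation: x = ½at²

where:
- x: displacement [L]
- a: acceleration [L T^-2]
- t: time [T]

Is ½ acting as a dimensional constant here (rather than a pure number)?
No

x has dimensions [L] and at² already has dimensions [L], so the equation balances without ½ contributing any dimensions. ½ is a pure (dimensionless) number; changing or removing it would not affect dimensional consistency.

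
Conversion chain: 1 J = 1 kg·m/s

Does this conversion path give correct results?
The chain is incorrect (it contains an error).

Incorrect: Joule is kg·m²/s², not kg·m/s (that is momentum)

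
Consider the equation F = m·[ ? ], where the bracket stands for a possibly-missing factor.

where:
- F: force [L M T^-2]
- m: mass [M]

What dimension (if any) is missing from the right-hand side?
[L T^-2] — acceleration (e.g. a)

F has dimensions [L M T^-2]; m has dimensions [M].
The bracketed factor must supply [L M T^-2] / [M] = [L T^-2].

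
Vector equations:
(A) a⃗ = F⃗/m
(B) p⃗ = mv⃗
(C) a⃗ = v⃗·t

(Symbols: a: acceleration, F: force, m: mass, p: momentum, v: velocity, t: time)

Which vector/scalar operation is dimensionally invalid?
(C) a⃗ = v⃗·t

(A) a⃗ = F⃗/m: LHS [L T^-2], RHS [L T^-2] ✓ — force (vector) divided by mass (scalar)
(B) p⃗ = mv⃗: LHS [L M T^-1], RHS [L M T^-1] ✓ — mass (scalar) times velocity (vector)
(C) a⃗ = v⃗·t: LHS [L T^-2], RHS [L] ✗ — acceleration is velocity per time; should be v⃗/t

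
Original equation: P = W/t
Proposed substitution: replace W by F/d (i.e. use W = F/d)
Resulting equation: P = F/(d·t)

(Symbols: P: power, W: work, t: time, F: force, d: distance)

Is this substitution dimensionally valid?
No

[W] = [L^2 M T^-2] and [F/d] = [M T^-2]. These differ, so the substitution replaces a quantity by one of different dimensions and the result P = F/(d·t) has LHS [L^2 M T^-3] vs RHS [M T^-3] — inconsistent.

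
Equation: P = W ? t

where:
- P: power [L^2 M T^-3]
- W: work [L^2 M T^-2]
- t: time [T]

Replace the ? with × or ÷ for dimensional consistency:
division (÷): P = W ÷ t

P [L^2 M T^-3]; W [L^2 M T^-2]; t [T].
W × t → [L^2 M T^-1] ✗
W ÷ t → [L^2 M T^-3] ✓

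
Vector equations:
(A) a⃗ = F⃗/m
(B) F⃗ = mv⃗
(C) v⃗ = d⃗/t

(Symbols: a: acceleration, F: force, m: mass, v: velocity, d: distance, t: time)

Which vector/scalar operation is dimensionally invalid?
(B) F⃗ = mv⃗

(A) a⃗ = F⃗/m: LHS [L T^-2], RHS [L T^-2] ✓ — force (vector) divided by mass (scalar)
(B) F⃗ = mv⃗: LHS [L M T^-2], RHS [L M T^-1] ✗ — mass times velocity is momentum, not force; should be ma⃗
(C) v⃗ = d⃗/t: LHS [L T^-1], RHS [L T^-1] ✓ — displacement (vector) divided by time (scalar)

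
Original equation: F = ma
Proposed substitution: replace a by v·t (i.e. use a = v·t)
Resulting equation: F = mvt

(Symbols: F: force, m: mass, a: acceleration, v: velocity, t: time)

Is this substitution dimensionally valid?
No

[a] = [L T^-2] and [v·t] = [L]. These differ, so the substitution replaces a quantity by one of different dimensions and the result F = mvt has LHS [L M T^-2] vs RHS [L M] — inconsistent.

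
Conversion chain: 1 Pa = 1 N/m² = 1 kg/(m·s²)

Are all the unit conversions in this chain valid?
The chain is correct (no errors).

Correct: Pascal is Newton per square meter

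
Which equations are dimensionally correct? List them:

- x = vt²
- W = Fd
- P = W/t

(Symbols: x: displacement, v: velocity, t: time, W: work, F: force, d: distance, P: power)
Dimensionally correct: W = Fd, P = W/t
Dimensionally incorrect: x = vt²
Ordered (correct first, then incorrect): W = Fd, P = W/t, x = vt²

- x = vt²: LHS [L], RHS [L T] → incorrect ✗
- W = Fd: LHS [L^2 M T^-2], RHS [L^2 M T^-2] → correct ✓
- P = W/t: LHS [L^2 M T^-3], RHS [L^2 M T^-3] → correct ✓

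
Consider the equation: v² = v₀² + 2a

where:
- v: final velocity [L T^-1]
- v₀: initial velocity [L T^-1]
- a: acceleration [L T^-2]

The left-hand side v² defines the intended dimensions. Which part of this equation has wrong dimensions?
The term 2a

Checking each RHS term against the LHS:
- v₀²: [L^2 T^-2] — matches v² [L^2 T^-2] ✓
- 2a: [L T^-2] — does NOT match v² [L^2 T^-2] ✗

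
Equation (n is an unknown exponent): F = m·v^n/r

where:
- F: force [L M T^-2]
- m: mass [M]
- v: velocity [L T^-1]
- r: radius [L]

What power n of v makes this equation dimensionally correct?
n = 2

F has dimensions [L M T^-2]; v has dimensions [L T^-1].
The rest of the RHS has dimensions [L^-1 M], so v^n must supply [L^2 T^-2].
With n = 2: m·v^2/r has dimensions [L M T^-2], matching the LHS ✓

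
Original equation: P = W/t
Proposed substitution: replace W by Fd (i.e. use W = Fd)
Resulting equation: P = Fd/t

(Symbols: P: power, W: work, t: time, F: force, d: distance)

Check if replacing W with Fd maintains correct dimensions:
Yes

[W] = [L^2 M T^-2] and [Fd] = [L^2 M T^-2]. These match, so the substitution replaces a quantity by one of the same dimensions and the result P = Fd/t has LHS [L^2 M T^-3] vs RHS [L^2 M T^-3] — still consistent.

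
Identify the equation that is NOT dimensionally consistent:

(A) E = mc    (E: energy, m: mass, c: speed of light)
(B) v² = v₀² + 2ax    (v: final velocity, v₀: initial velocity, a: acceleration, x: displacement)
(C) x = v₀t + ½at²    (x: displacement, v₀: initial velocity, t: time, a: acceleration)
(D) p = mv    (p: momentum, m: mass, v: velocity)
(A) E = mc

The equation (A) E = mc is dimensionally incorrect.

LHS (E): [L^2 M T^-2]
RHS (mc): [L M T^-1] ✗

The dimensions do not match. The other three equations balance.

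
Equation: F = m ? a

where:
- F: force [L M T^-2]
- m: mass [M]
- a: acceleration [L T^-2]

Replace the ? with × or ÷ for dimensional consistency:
multiplication (×): F = m × a

F [L M T^-2]; m [M]; a [L T^-2].
m × a → [L M T^-2] ✓
m ÷ a → [L^-1 M T^2] ✗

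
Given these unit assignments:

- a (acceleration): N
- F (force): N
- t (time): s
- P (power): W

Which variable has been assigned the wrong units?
a

The variable a (acceleration) should have units m/s², not N.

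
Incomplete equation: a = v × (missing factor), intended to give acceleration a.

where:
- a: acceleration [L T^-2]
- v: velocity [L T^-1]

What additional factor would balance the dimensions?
1/t (inverse time), dimensions [T^-1]

a has dimensions [L T^-2] and v has dimensions [L T^-1].
The missing factor must have dimensions [L T^-2] / [L T^-1] = [T^-1], i.e. inverse time (1/t).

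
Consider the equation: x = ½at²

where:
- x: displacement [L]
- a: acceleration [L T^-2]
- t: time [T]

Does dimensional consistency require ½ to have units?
No

x has dimensions [L] and at² already has dimensions [L], so the equation balances without ½ contributing any dimensions. ½ is a pure (dimensionless) number; changing or removing it would not affect dimensional consistency.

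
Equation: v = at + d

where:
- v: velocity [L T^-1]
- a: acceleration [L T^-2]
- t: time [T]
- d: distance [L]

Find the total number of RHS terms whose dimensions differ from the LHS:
1

LHS v: [L T^-1]
- at: [L T^-1] ✓
- d: [L] ✗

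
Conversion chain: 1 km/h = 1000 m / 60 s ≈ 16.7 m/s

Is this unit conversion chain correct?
The chain is incorrect (it contains an error).

Incorrect: 1 h = 3600 s, not 60 s (1 km/h ≈ 0.278 m/s)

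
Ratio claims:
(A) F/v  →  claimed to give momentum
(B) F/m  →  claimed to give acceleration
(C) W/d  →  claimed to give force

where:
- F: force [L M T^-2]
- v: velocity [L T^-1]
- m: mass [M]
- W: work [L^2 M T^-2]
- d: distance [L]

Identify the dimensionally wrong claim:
(A) F/v does not give momentum

(A) F/v: [M T^-1] ≠ momentum [L M T^-1] ✗
(B) F/m: [L T^-2] = acceleration [L T^-2] ✓
(C) W/d: [L M T^-2] = force [L M T^-2] ✓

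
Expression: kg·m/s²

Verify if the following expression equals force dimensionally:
Yes

The expression kg·m/s² has dimensions [L M T^-2], which is exactly force [L M T^-2].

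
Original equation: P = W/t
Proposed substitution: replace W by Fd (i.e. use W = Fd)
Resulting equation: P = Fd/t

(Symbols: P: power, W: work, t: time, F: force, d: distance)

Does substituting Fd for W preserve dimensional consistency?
Yes

[W] = [L^2 M T^-2] and [Fd] = [L^2 M T^-2]. These match, so the substitution replaces a quantity by one of the same dimensions and the result P = Fd/t has LHS [L^2 M T^-3] vs RHS [L^2 M T^-3] — still consistent.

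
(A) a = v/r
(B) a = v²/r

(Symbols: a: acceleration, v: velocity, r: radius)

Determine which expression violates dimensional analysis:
(A)

(A) a = v/r: LHS [L T^-2], RHS [T^-1] ✗
(B) a = v²/r: LHS [L T^-2], RHS [L T^-2] ✓

Expression (A) a = v/r is dimensionally incorrect.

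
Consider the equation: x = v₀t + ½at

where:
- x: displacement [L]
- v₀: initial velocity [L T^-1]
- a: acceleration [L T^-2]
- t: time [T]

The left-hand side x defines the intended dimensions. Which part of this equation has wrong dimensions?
The term ½at

Checking each RHS term against the LHS:
- v₀t: [L] — matches x [L] ✓
- ½at: [L T^-1] — does NOT match x [L] ✗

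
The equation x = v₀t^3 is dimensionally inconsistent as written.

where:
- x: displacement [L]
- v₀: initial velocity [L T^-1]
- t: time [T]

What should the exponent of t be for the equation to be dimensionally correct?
The exponent of t should be 1: x = v₀t

The LHS x has dimensions [L]; t has dimensions [T].
As written, the RHS v₀t^3 (exponent 3 on t) has dimensions [L T^2], which does not match.
With exponent 1, the RHS v₀t has dimensions [L], matching the LHS.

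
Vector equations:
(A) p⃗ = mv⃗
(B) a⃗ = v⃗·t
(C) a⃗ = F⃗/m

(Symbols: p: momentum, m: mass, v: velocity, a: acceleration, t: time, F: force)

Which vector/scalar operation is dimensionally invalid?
(B) a⃗ = v⃗·t

(A) p⃗ = mv⃗: LHS [L M T^-1], RHS [L M T^-1] ✓ — mass (scalar) times velocity (vector)
(B) a⃗ = v⃗·t: LHS [L T^-2], RHS [L] ✗ — acceleration is velocity per time; should be v⃗/t
(C) a⃗ = F⃗/m: LHS [L T^-2], RHS [L T^-2] ✓ — force (vector) divided by mass (scalar)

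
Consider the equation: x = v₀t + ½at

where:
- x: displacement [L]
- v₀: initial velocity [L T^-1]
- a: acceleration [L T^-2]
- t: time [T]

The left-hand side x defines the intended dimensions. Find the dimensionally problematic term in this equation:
The term ½at

Checking each RHS term against the LHS:
- v₀t: [L] — matches x [L] ✓
- ½at: [L T^-1] — does NOT match x [L] ✗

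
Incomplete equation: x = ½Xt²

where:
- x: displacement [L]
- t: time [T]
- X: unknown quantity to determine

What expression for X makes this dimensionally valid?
X = a (acceleration), dimensions [L T^-2]

x has dimensions [L]; the rest of the RHS (½ t²) has dimensions [T^2].
So X must have dimensions [L T^-2] — X = a (acceleration).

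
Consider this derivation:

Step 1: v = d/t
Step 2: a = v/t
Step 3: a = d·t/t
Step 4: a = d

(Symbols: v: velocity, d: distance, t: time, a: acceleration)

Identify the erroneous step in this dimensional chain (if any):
Step 3

Step 1: v = d/t → LHS [L T^-1], RHS [L T^-1] ✓
Step 2: a = v/t → LHS [L T^-2], RHS [L T^-2] ✓
Step 3: a = d·t/t → LHS [L T^-2], RHS [L] ✗

The first dimensional inconsistency appears in step 3: a = d·t/t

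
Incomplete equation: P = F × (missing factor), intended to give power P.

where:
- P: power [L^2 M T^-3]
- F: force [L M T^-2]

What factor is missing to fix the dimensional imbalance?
v (velocity), dimensions [L T^-1]

P has dimensions [L^2 M T^-3] and F has dimensions [L M T^-2].
The missing factor must have dimensions [L^2 M T^-3] / [L M T^-2] = [L T^-1], i.e. velocity (v).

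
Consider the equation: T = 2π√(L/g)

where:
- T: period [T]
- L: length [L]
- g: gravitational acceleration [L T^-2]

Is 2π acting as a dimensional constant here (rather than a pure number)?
No

T has dimensions [T] and √(L/g) already has dimensions [T], so the equation balances without 2π contributing any dimensions. 2π is a pure (dimensionless) number; changing or removing it would not affect dimensional consistency.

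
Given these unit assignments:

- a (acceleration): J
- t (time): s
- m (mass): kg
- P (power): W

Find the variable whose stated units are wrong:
a

The variable a (acceleration) should have units m/s², not J.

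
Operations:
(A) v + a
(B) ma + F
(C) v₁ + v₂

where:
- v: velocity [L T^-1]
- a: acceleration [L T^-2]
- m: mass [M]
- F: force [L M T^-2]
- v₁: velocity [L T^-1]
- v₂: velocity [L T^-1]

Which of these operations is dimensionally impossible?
(A) v + a

(A) v + a: v [L T^-1] and a [L T^-2] — different dimensions cannot be added/subtracted ✗
(B) ma + F: ma [L M T^-2] and F [L M T^-2] — same dimensions ✓
(C) v₁ + v₂: v₁ [L T^-1] and v₂ [L T^-1] — same dimensions ✓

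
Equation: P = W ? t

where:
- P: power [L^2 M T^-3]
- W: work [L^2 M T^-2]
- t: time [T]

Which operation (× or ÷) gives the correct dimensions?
division (÷): P = W ÷ t

P [L^2 M T^-3]; W [L^2 M T^-2]; t [T].
W × t → [L^2 M T^-1] ✗
W ÷ t → [L^2 M T^-3] ✓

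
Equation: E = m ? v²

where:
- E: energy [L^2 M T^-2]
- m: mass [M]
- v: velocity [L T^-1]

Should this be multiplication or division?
multiplication (×): E = m × v²

E [L^2 M T^-2]; m [M]; v² [L^2 T^-2].
m × v² → [L^2 M T^-2] ✓
m ÷ v² → [L^-2 M T^2] ✗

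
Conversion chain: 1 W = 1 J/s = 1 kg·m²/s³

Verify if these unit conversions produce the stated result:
The chain is correct (no errors).

Correct: Watt is Joule per second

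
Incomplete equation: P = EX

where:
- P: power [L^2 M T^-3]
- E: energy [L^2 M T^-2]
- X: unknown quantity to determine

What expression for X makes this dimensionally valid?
X = f (inverse time / frequency (1/t)), dimensions [T^-1]

P has dimensions [L^2 M T^-3]; the rest of the RHS (E) has dimensions [L^2 M T^-2].
So X must have dimensions [T^-1] — X = f (inverse time / frequency (1/t)).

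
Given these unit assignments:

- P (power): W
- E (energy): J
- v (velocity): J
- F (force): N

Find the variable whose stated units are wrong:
v

The variable v (velocity) should have units m/s, not J.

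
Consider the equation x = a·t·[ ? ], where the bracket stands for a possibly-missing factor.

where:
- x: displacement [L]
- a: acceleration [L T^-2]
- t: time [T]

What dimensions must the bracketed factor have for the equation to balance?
[T] — time (e.g. t)

x has dimensions [L]; a·t has dimensions [L T^-1].
The bracketed factor must supply [L] / [L T^-1] = [T].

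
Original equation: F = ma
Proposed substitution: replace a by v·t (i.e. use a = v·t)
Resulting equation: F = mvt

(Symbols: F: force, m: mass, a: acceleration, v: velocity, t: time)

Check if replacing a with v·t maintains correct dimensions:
No

[a] = [L T^-2] and [v·t] = [L]. These differ, so the substitution replaces a quantity by one of different dimensions and the result F = mvt has LHS [L M T^-2] vs RHS [L M] — inconsistent.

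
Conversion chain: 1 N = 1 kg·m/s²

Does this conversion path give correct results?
The chain is correct (no errors).

Correct: Newton is defined as kg·m/s²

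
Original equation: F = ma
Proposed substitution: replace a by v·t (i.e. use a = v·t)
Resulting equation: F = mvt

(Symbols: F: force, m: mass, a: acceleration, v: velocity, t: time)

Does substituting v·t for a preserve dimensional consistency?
No

[a] = [L T^-2] and [v·t] = [L]. These differ, so the substitution replaces a quantity by one of different dimensions and the result F = mvt has LHS [L M T^-2] vs RHS [L M] — inconsistent.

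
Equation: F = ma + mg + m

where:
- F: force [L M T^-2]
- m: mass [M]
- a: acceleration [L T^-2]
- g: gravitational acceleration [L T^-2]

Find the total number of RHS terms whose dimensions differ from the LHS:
1

LHS F: [L M T^-2]
- ma: [L M T^-2] ✓
- mg: [L M T^-2] ✓
- m: [M] ✗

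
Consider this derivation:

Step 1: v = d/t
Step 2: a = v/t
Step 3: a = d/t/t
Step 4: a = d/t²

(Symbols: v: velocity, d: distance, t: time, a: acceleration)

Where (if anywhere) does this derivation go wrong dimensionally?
No step introduces an error — all steps are dimensionally consistent.

Step 1: v = d/t → LHS [L T^-1], RHS [L T^-1] ✓
Step 2: a = v/t → LHS [L T^-2], RHS [L T^-2] ✓
Step 3: a = d/t/t → LHS [L T^-2], RHS [L T^-2] ✓
Step 4: a = d/t² → LHS [L T^-2], RHS [L T^-2] ✓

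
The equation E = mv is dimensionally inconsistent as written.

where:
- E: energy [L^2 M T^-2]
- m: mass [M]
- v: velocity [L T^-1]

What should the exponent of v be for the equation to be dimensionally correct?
The exponent of v should be 2: E = mv^2

The LHS E has dimensions [L^2 M T^-2]; v has dimensions [L T^-1].
As written, the RHS mv (exponent 1 on v) has dimensions [L M T^-1], which does not match.
With exponent 2, the RHS mv^2 has dimensions [L^2 M T^-2], matching the LHS.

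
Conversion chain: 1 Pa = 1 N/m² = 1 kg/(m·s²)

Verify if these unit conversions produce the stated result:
The chain is correct (no errors).

Correct: Pascal is Newton per square meter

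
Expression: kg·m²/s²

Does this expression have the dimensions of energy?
Yes

The expression kg·m²/s² has dimensions [L^2 M T^-2], which is exactly energy [L^2 M T^-2].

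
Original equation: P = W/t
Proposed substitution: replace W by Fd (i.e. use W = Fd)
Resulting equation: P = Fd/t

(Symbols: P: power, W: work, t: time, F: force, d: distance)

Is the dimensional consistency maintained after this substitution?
Yes

[W] = [L^2 M T^-2] and [Fd] = [L^2 M T^-2]. These match, so the substitution replaces a quantity by one of the same dimensions and the result P = Fd/t has LHS [L^2 M T^-3] vs RHS [L^2 M T^-3] — still consistent.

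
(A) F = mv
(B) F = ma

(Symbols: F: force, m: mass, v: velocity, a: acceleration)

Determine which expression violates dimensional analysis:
(A)

(A) F = mv: LHS [L M T^-2], RHS [L M T^-1] ✗
(B) F = ma: LHS [L M T^-2], RHS [L M T^-2] ✓

Expression (A) F = mv is dimensionally incorrect.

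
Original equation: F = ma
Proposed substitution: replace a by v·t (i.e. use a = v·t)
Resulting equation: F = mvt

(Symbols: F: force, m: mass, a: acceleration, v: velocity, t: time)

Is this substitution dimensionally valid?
No

[a] = [L T^-2] and [v·t] = [L]. These differ, so the substitution replaces a quantity by one of different dimensions and the result F = mvt has LHS [L M T^-2] vs RHS [L M] — inconsistent.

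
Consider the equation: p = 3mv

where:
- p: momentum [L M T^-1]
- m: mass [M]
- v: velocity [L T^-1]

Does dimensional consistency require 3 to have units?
No

p has dimensions [L M T^-1] and mv already has dimensions [L M T^-1], so the equation balances without 3 contributing any dimensions. 3 is a pure (dimensionless) number; changing or removing it would not affect dimensional consistency.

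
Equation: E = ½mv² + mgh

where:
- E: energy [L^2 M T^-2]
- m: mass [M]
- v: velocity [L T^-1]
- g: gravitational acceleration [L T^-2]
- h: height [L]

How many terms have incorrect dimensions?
0

LHS E: [L^2 M T^-2]
- ½mv²: [L^2 M T^-2] ✓
- mgh: [L^2 M T^-2] ✓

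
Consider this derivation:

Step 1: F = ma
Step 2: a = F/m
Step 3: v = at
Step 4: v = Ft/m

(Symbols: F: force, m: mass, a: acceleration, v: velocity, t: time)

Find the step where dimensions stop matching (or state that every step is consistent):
No step introduces an error — all steps are dimensionally consistent.

Step 1: F = ma → LHS [L M T^-2], RHS [L M T^-2] ✓
Step 2: a = F/m → LHS [L T^-2], RHS [L T^-2] ✓
Step 3: v = at → LHS [L T^-1], RHS [L T^-1] ✓
Step 4: v = Ft/m → LHS [L T^-1], RHS [L T^-1] ✓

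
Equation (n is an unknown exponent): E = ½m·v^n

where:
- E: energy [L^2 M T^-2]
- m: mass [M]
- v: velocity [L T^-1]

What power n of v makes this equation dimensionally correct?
n = 2

E has dimensions [L^2 M T^-2]; v has dimensions [L T^-1].
The rest of the RHS has dimensions [M], so v^n must supply [L^2 T^-2].
With n = 2: ½m·v^2 has dimensions [L^2 M T^-2], matching the LHS ✓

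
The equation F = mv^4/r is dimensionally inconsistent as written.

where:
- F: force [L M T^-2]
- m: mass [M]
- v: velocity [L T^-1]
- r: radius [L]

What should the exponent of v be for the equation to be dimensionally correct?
The exponent of v should be 2: F = mv^2/r

The LHS F has dimensions [L M T^-2]; v has dimensions [L T^-1].
As written, the RHS mv^4/r (exponent 4 on v) has dimensions [L^3 M T^-4], which does not match.
With exponent 2, the RHS mv^2/r has dimensions [L M T^-2], matching the LHS.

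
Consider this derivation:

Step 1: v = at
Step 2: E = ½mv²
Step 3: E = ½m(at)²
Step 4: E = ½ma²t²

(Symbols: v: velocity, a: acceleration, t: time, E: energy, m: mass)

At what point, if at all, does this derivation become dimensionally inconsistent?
No step introduces an error — all steps are dimensionally consistent.

Step 1: v = at → LHS [L T^-1], RHS [L T^-1] ✓
Step 2: E = ½mv² → LHS [L^2 M T^-2], RHS [L^2 M T^-2] ✓
Step 3: E = ½m(at)² → LHS [L^2 M T^-2], RHS [L^2 M T^-2] ✓
Step 4: E = ½ma²t² → LHS [L^2 M T^-2], RHS [L^2 M T^-2] ✓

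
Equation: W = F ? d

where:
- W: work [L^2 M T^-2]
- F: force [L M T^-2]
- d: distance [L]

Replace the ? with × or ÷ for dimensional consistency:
multiplication (×): W = F × d

W [L^2 M T^-2]; F [L M T^-2]; d [L].
F × d → [L^2 M T^-2] ✓
F ÷ d → [M T^-2] ✗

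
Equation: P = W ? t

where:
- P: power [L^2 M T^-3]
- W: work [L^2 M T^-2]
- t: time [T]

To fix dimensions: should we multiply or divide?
division (÷): P = W ÷ t

P [L^2 M T^-3]; W [L^2 M T^-2]; t [T].
W × t → [L^2 M T^-1] ✗
W ÷ t → [L^2 M T^-3] ✓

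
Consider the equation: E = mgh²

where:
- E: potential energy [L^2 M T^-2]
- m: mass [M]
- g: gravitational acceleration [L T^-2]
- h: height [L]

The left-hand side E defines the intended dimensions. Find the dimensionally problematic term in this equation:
The right-hand side term mgh²

E has dimensions [L^2 M T^-2], but mgh² has dimensions [L^3 M T^-2], so the term mgh² is dimensionally wrong for E.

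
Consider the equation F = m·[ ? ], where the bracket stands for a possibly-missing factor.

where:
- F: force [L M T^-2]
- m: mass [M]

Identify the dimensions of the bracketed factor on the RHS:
[L T^-2] — acceleration (e.g. a)

F has dimensions [L M T^-2]; m has dimensions [M].
The bracketed factor must supply [L M T^-2] / [M] = [L T^-2].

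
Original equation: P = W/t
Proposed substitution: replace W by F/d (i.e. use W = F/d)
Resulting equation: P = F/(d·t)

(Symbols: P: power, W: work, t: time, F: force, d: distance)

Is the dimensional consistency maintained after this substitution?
No

[W] = [L^2 M T^-2] and [F/d] = [M T^-2]. These differ, so the substitution replaces a quantity by one of different dimensions and the result P = F/(d·t) has LHS [L^2 M T^-3] vs RHS [M T^-3] — inconsistent.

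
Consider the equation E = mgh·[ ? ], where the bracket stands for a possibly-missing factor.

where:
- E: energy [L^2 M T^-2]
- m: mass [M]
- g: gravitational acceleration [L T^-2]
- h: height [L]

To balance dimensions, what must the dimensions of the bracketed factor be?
Nothing is missing — the bracketed factor must be dimensionless.

E has dimensions [L^2 M T^-2] and mgh already has dimensions [L^2 M T^-2], so E = mgh is dimensionally complete.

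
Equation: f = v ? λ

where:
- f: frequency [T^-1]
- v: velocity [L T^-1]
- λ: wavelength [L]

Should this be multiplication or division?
division (÷): f = v ÷ λ

f [T^-1]; v [L T^-1]; λ [L].
v × λ → [L^2 T^-1] ✗
v ÷ λ → [T^-1] ✓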